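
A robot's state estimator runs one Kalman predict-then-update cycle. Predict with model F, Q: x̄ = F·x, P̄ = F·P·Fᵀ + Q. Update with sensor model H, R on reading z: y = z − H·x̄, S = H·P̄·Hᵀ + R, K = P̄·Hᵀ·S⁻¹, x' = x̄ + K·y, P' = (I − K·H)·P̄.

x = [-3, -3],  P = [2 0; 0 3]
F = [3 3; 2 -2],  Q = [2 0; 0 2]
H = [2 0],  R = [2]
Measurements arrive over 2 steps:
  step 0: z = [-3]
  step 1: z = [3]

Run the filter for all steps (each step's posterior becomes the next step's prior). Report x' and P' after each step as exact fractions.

step 0: x̄ = F·x = [-18, 0]
step 0: P̄ = F·P·Fᵀ + Q = [47 -6; -6 22]
step 0: y = z − H·x̄ = [33]
step 0: S = H·P̄·Hᵀ + R = [190]
step 0: K = P̄·Hᵀ·S⁻¹ = [47/95; -6/95]
step 0: x' = x̄ + K·y = [-159/95, -198/95]
step 0: P' = (I − K·H)·P̄ = [47/95 -6/95; -6/95 2018/95]
step 1: x̄ = F·x = [-1071/95, 78/95]
step 1: P̄ = F·P·Fᵀ + Q = [18667/95 -11826/95; -11826/95 8498/95]
step 1: y = z − H·x̄ = [2427/95]
step 1: S = H·P̄·Hᵀ + R = [74858/95]
step 1: K = P̄·Hᵀ·S⁻¹ = [18667/37429; -11826/37429]
step 1: x' = x̄ + K·y = [54930/37429, -271392/37429]
step 1: P' = (I − K·H)·P̄ = [18667/37429 -11826/37429; -11826/37429 403822/37429]

step 0: x' = [-159/95, -198/95], P' = [47/95 -6/95; -6/95 2018/95]
step 1: x' = [54930/37429, -271392/37429], P' = [18667/37429 -11826/37429; -11826/37429 403822/37429]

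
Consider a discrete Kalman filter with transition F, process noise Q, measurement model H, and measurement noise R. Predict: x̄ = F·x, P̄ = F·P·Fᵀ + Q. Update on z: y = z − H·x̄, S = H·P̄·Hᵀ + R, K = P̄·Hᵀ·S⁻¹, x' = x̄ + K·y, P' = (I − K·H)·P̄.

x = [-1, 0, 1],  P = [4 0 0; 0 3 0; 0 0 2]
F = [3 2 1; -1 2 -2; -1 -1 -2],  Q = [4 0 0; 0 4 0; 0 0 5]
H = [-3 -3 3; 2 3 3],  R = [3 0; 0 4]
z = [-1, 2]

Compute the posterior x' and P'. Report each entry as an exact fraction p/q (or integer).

x' = [-45233/36373, 55232/36373, -2134/36373]
P' = [428643/36373 -354853/36373 66401/36373; -354853/36373 300789/36373 -53965/36373; 66401/36373 -53965/36373 17233/36373]

x̄ = F·x = [-2, -1, -1]
P̄ = F·P·Fᵀ + Q = [54 -4 -22; -4 28 6; -22 6 20]
y = z − H·x̄ = [-7, 12]
S = H·P̄·Hᵀ + R = [1137 -270; -270 448]
K = P̄·Hᵀ·S⁻¹ = [-7389/36373 -4035/72746; 99/36373 15383/72746; 4797/36373 11303/72746]
x' = x̄ + K·y = [-45233/36373, 55232/36373, -2134/36373]
P' = (I − K·H)·P̄ = [428643/36373 -354853/36373 66401/36373; -354853/36373 300789/36373 -53965/36373; 66401/36373 -53965/36373 17233/36373]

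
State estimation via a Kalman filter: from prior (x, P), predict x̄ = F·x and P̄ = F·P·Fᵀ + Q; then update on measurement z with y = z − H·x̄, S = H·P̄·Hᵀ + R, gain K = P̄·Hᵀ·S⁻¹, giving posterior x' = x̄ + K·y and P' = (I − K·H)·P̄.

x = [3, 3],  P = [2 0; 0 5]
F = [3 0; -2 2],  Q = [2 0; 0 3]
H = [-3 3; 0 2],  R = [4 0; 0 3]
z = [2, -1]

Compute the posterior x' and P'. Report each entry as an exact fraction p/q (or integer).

x' = [-5451/19669, 2407/19669]
P' = [20708/19669 12708/19669; 12708/19669 13224/19669]

x̄ = F·x = [9, 0]
P̄ = F·P·Fᵀ + Q = [20 -12; -12 31]
y = z − H·x̄ = [29, -1]
S = H·P̄·Hᵀ + R = [679 258; 258 127]
K = P̄·Hᵀ·S⁻¹ = [-6000/19669 8472/19669; 387/19669 8816/19669]
x' = x̄ + K·y = [-5451/19669, 2407/19669]
P' = (I − K·H)·P̄ = [20708/19669 12708/19669; 12708/19669 13224/19669]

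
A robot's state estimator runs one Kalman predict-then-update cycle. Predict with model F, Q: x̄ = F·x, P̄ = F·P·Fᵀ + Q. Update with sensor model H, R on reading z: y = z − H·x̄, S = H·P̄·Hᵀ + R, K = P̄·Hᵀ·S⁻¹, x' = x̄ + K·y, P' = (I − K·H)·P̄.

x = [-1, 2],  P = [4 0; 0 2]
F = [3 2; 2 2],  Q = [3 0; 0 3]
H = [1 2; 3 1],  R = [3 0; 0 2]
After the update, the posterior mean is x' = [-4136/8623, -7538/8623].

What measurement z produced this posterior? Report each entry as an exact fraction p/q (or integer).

x̄ = F·x = [1, 2]
P̄ = F·P·Fᵀ + Q = [47 32; 32 27]
S = H·P̄·Hᵀ + R = [286 419; 419 644]
K = P̄·Hᵀ·S⁻¹ = [-1003/8623 2969/8623; 3847/8623 -856/8623]
x' − x̄ = [-12759/8623, -24784/8623] = K·y
y = (KᵀK)⁻¹·Kᵀ·(x' − x̄) = [-8, -7]
z = y + H·x̄ = [-8, -7] + [5, 5] = [-3, -2]

z = [-3, -2]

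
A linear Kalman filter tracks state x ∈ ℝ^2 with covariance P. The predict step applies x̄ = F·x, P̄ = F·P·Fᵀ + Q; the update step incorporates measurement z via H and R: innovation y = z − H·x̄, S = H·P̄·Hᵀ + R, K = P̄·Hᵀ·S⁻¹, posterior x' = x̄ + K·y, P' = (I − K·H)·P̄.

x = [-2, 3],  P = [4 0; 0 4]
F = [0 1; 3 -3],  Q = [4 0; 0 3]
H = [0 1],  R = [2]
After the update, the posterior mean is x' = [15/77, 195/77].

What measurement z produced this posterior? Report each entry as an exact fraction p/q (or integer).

x̄ = F·x = [3, -15]
P̄ = F·P·Fᵀ + Q = [8 -12; -12 75]
S = H·P̄·Hᵀ + R = [77]
K = P̄·Hᵀ·S⁻¹ = [-12/77; 75/77]
x' − x̄ = [-216/77, 1350/77] = K·y
y = (KᵀK)⁻¹·Kᵀ·(x' − x̄) = [18]
z = y + H·x̄ = [18] + [-15] = [3]

z = [3]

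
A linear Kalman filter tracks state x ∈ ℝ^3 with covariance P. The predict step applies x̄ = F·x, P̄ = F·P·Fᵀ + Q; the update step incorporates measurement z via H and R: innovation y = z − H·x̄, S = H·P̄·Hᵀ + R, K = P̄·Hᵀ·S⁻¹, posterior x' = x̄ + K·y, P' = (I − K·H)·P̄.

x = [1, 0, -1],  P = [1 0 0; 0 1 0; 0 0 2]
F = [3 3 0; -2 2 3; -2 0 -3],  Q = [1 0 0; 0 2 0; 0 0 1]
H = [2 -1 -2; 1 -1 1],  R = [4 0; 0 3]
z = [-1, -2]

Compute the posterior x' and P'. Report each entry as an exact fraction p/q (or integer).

x̄ = F·x = [3, -5, 1]
P̄ = F·P·Fᵀ + Q = [19 0 -6; 0 28 -14; -6 -14 23]
y = z − H·x̄ = [-10, -11]
S = H·P̄·Hᵀ + R = [192 6; 6 89]
K = P̄·Hᵀ·S⁻¹ = [1093/4263 183/1421; 3/203 -96/203; -293/1218 74/203]
x' = x̄ + K·y = [-4180/4263, 11/203, -368/609]
P' = (I − K·H)·P̄ = [19210/4263 1098/203 785/609; 1098/203 236/29 38/29; 785/609 38/29 97/87]

x' = [-4180/4263, 11/203, -368/609]
P' = [19210/4263 1098/203 785/609; 1098/203 236/29 38/29; 785/609 38/29 97/87]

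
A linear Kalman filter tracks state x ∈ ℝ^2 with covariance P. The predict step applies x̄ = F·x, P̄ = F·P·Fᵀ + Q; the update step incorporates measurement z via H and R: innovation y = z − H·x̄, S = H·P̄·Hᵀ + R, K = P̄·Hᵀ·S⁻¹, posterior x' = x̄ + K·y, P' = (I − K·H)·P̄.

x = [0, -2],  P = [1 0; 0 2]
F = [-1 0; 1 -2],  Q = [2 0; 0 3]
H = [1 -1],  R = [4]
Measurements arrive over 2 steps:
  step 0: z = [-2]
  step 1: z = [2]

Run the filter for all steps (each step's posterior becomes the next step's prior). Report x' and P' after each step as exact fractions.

step 0: x' = [8/21, 58/21], P' = [47/21 31/21; 31/21 83/21]
step 1: x' = [-380/461, -1534/461], P' = [1693/461 1397/461; 1397/461 2609/461]

step 0: x̄ = F·x = [0, 4]
step 0: P̄ = F·P·Fᵀ + Q = [3 -1; -1 12]
step 0: y = z − H·x̄ = [2]
step 0: S = H·P̄·Hᵀ + R = [21]
step 0: K = P̄·Hᵀ·S⁻¹ = [4/21; -13/21]
step 0: x' = x̄ + K·y = [8/21, 58/21]
step 0: P' = (I − K·H)·P̄ = [47/21 31/21; 31/21 83/21]
step 1: x̄ = F·x = [-8/21, -36/7]
step 1: P̄ = F·P·Fᵀ + Q = [89/21 5/7; 5/7 106/7]
step 1: y = z − H·x̄ = [-58/21]
step 1: S = H·P̄·Hᵀ + R = [461/21]
step 1: K = P̄·Hᵀ·S⁻¹ = [74/461; -303/461]
step 1: x' = x̄ + K·y = [-380/461, -1534/461]
step 1: P' = (I − K·H)·P̄ = [1693/461 1397/461; 1397/461 2609/461]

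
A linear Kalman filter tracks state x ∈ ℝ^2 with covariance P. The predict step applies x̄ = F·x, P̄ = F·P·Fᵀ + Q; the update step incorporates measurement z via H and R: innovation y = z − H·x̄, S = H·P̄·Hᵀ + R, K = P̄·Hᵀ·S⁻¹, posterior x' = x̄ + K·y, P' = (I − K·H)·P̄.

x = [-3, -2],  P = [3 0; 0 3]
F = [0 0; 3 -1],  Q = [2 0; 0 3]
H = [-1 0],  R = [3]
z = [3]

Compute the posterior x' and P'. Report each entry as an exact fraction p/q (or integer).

x' = [-6/5, -7]
P' = [6/5 0; 0 33]

x̄ = F·x = [0, -7]
P̄ = F·P·Fᵀ + Q = [2 0; 0 33]
y = z − H·x̄ = [3]
S = H·P̄·Hᵀ + R = [5]
K = P̄·Hᵀ·S⁻¹ = [-2/5; 0]
x' = x̄ + K·y = [-6/5, -7]
P' = (I − K·H)·P̄ = [6/5 0; 0 33]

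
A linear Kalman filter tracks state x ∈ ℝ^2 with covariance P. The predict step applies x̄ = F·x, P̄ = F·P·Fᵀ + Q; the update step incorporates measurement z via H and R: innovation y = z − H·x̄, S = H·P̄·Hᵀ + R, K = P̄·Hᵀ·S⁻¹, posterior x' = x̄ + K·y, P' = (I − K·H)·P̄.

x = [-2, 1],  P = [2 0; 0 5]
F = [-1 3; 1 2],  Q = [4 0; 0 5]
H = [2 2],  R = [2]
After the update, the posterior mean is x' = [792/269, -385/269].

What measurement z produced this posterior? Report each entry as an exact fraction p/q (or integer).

x̄ = F·x = [5, 0]
P̄ = F·P·Fᵀ + Q = [51 28; 28 27]
S = H·P̄·Hᵀ + R = [538]
K = P̄·Hᵀ·S⁻¹ = [79/269; 55/269]
x' − x̄ = [-553/269, -385/269] = K·y
y = (KᵀK)⁻¹·Kᵀ·(x' − x̄) = [-7]
z = y + H·x̄ = [-7] + [10] = [3]

z = [3]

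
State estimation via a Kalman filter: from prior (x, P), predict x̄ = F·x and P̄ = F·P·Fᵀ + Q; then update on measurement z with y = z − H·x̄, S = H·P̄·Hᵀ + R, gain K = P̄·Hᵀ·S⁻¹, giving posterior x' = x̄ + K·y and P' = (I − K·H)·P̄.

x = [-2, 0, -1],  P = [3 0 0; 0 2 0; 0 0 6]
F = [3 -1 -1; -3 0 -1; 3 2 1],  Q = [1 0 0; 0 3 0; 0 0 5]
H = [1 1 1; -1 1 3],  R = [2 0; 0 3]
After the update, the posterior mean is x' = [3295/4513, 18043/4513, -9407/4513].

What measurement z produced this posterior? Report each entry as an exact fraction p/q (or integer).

x̄ = F·x = [-5, 7, -7]
P̄ = F·P·Fᵀ + Q = [36 -21 17; -21 36 -33; 17 -33 46]
S = H·P̄·Hᵀ + R = [46 40; 40 231]
K = P̄·Hᵀ·S⁻¹ = [3816/4513 -778/4513; -1239/4513 -606/4513; 1705/4513 1424/4513]
x' − x̄ = [25860/4513, -13548/4513, 22184/4513] = K·y
y = (KᵀK)⁻¹·Kᵀ·(x' − x̄) = [8, 6]
z = y + H·x̄ = [8, 6] + [-5, -9] = [3, -3]

z = [3, -3]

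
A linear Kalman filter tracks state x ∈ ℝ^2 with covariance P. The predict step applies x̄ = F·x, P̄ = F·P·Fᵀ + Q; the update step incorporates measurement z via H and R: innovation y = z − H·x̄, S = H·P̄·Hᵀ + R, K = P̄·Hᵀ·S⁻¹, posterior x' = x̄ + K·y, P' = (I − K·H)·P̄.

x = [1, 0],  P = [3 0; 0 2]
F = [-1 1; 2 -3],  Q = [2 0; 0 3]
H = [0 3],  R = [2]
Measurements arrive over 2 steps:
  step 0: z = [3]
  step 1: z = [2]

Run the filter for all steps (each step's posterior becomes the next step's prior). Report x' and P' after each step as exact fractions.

step 0: x̄ = F·x = [-1, 2]
step 0: P̄ = F·P·Fᵀ + Q = [7 -12; -12 33]
step 0: y = z − H·x̄ = [-3]
step 0: S = H·P̄·Hᵀ + R = [299]
step 0: K = P̄·Hᵀ·S⁻¹ = [-36/299; 99/299]
step 0: x' = x̄ + K·y = [-191/299, 301/299]
step 0: P' = (I − K·H)·P̄ = [797/299 -24/299; -24/299 66/299]
step 1: x̄ = F·x = [492/299, -1285/299]
step 1: P̄ = F·P·Fᵀ + Q = [1509/299 -1912/299; -1912/299 4967/299]
step 1: y = z − H·x̄ = [4453/299]
step 1: S = H·P̄·Hᵀ + R = [45301/299]
step 1: K = P̄·Hᵀ·S⁻¹ = [-5736/45301; 14901/45301]
step 1: x' = x̄ + K·y = [-10884/45301, 27232/45301]
step 1: P' = (I − K·H)·P̄ = [118587/45301 -3824/45301; -3824/45301 9934/45301]

step 0: x' = [-191/299, 301/299], P' = [797/299 -24/299; -24/299 66/299]
step 1: x' = [-10884/45301, 27232/45301], P' = [118587/45301 -3824/45301; -3824/45301 9934/45301]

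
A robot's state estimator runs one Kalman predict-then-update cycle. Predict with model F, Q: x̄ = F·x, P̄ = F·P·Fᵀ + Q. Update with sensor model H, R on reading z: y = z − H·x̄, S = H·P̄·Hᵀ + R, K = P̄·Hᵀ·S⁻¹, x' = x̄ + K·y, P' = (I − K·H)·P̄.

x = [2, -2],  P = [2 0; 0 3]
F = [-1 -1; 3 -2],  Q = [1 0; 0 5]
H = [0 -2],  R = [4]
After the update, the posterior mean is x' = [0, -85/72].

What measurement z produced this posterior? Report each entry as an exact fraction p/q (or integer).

x̄ = F·x = [0, 10]
P̄ = F·P·Fᵀ + Q = [6 0; 0 35]
S = H·P̄·Hᵀ + R = [144]
K = P̄·Hᵀ·S⁻¹ = [0; -35/72]
x' − x̄ = [0, -805/72] = K·y
y = (KᵀK)⁻¹·Kᵀ·(x' − x̄) = [23]
z = y + H·x̄ = [23] + [-20] = [3]

z = [3]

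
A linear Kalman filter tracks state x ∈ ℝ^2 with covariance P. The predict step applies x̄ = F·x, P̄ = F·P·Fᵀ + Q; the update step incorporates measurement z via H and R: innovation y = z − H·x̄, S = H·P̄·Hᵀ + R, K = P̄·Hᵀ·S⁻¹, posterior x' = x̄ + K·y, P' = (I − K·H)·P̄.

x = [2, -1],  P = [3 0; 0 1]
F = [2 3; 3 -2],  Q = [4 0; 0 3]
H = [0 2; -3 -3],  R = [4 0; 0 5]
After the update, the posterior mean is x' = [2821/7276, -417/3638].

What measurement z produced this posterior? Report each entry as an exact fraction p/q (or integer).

x̄ = F·x = [1, 8]
P̄ = F·P·Fᵀ + Q = [25 12; 12 34]
S = H·P̄·Hᵀ + R = [140 -276; -276 752]
K = P̄·Hᵀ·S⁻¹ = [-3147/7276 -2229/7276; 1631/3638 -69/3638]
x' − x̄ = [-4455/7276, -29521/3638] = K·y
y = (KᵀK)⁻¹·Kᵀ·(x' − x̄) = [-17, 26]
z = y + H·x̄ = [-17, 26] + [16, -27] = [-1, -1]

z = [-1, -1]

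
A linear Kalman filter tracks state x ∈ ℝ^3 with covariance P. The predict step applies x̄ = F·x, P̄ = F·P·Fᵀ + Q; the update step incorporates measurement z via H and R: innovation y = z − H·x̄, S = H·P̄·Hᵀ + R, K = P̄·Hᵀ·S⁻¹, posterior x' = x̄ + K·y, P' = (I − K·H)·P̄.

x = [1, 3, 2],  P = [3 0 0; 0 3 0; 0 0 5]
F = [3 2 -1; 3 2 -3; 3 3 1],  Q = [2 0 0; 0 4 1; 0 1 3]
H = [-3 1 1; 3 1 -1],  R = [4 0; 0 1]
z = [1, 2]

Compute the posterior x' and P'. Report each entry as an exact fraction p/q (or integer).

x̄ = F·x = [7, 3, 14]
P̄ = F·P·Fᵀ + Q = [46 54 40; 54 88 31; 40 31 62]
y = z − H·x̄ = [5, -8]
S = H·P̄·Hᵀ + R = [66 -148; -148 587]
K = P̄·Hᵀ·S⁻¹ = [-1666/8419 1760/8419; 7171/16838 4045/8419; -2677/16838 939/8419]
x' = x̄ + K·y = [36523/8419, 21649/16838, 207323/16838]
P' = (I − K·H)·P̄ = [46450/8419 -2452/8419 135138/8419; -2452/8419 18387/16838 -4415/16838; 135138/8419 -4415/16838 804535/16838]

x' = [36523/8419, 21649/16838, 207323/16838]
P' = [46450/8419 -2452/8419 135138/8419; -2452/8419 18387/16838 -4415/16838; 135138/8419 -4415/16838 804535/16838]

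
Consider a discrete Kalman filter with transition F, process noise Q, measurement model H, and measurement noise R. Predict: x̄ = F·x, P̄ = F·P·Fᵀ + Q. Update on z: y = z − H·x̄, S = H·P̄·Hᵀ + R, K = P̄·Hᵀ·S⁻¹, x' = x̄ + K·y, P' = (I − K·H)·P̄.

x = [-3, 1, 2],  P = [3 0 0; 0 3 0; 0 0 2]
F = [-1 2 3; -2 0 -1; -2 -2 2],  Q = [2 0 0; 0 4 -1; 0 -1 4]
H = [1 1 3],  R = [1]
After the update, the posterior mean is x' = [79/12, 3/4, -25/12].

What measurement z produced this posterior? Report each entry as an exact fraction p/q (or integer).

x̄ = F·x = [11, 4, 8]
P̄ = F·P·Fᵀ + Q = [35 0 6; 0 18 7; 6 7 36]
S = H·P̄·Hᵀ + R = [456]
K = P̄·Hᵀ·S⁻¹ = [53/456; 13/152; 121/456]
x' − x̄ = [-53/12, -13/4, -121/12] = K·y
y = (KᵀK)⁻¹·Kᵀ·(x' − x̄) = [-38]
z = y + H·x̄ = [-38] + [39] = [1]

z = [1]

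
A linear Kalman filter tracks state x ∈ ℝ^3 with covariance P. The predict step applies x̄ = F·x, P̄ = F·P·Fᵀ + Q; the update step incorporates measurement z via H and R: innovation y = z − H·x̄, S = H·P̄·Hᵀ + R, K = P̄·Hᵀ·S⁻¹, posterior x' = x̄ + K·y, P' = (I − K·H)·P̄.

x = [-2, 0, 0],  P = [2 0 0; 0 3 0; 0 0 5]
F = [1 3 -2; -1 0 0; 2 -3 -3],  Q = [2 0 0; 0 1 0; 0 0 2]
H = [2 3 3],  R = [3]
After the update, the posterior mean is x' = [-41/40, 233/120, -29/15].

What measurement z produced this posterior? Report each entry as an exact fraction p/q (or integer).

x̄ = F·x = [-2, 2, -4]
P̄ = F·P·Fᵀ + Q = [51 -2 7; -2 3 -4; 7 -4 82]
S = H·P̄·Hᵀ + R = [960]
K = P̄·Hᵀ·S⁻¹ = [39/320; -7/960; 31/120]
x' − x̄ = [39/40, -7/120, 31/15] = K·y
y = (KᵀK)⁻¹·Kᵀ·(x' − x̄) = [8]
z = y + H·x̄ = [8] + [-10] = [-2]

z = [-2]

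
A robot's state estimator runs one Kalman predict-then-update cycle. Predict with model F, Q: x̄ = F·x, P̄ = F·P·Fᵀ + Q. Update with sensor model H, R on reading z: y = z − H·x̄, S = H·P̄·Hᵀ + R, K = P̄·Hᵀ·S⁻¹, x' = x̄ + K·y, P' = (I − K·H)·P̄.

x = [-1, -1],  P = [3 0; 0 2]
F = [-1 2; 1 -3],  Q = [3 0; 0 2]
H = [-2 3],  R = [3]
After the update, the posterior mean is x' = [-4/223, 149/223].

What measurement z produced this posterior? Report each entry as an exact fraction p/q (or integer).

z = [2]

x̄ = F·x = [-1, 2]
P̄ = F·P·Fᵀ + Q = [14 -15; -15 23]
S = H·P̄·Hᵀ + R = [446]
K = P̄·Hᵀ·S⁻¹ = [-73/446; 99/446]
x' − x̄ = [219/223, -297/223] = K·y
y = (KᵀK)⁻¹·Kᵀ·(x' − x̄) = [-6]
z = y + H·x̄ = [-6] + [8] = [2]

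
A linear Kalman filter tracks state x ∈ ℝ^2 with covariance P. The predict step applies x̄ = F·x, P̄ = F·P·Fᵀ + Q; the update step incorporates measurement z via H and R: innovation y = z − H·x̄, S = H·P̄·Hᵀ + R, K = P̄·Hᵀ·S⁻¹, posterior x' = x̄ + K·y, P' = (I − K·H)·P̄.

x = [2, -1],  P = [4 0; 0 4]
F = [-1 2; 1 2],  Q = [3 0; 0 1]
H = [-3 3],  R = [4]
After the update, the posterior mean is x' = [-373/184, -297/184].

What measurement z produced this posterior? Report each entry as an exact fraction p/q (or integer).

x̄ = F·x = [-4, 0]
P̄ = F·P·Fᵀ + Q = [23 12; 12 21]
S = H·P̄·Hᵀ + R = [184]
K = P̄·Hᵀ·S⁻¹ = [-33/184; 27/184]
x' − x̄ = [363/184, -297/184] = K·y
y = (KᵀK)⁻¹·Kᵀ·(x' − x̄) = [-11]
z = y + H·x̄ = [-11] + [12] = [1]

z = [1]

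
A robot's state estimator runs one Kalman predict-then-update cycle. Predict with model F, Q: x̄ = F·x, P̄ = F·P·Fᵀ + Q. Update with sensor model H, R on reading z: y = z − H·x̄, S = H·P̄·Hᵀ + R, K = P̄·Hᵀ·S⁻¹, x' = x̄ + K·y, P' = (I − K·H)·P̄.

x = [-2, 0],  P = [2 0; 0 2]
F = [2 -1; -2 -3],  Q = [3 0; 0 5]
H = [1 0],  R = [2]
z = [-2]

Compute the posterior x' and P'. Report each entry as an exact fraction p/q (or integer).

x̄ = F·x = [-4, 4]
P̄ = F·P·Fᵀ + Q = [13 -2; -2 31]
y = z − H·x̄ = [2]
S = H·P̄·Hᵀ + R = [15]
K = P̄·Hᵀ·S⁻¹ = [13/15; -2/15]
x' = x̄ + K·y = [-34/15, 56/15]
P' = (I − K·H)·P̄ = [26/15 -4/15; -4/15 461/15]

x' = [-34/15, 56/15]
P' = [26/15 -4/15; -4/15 461/15]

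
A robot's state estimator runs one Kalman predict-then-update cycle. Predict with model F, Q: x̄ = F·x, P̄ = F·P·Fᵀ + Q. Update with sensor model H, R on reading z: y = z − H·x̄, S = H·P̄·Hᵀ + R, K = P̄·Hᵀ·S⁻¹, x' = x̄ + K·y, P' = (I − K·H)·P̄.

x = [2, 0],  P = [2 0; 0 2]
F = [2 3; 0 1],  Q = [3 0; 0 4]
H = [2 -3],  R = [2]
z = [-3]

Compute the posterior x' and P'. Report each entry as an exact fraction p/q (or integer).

x' = [-2/5, 33/50]
P' = [13 42/5; 42/5 141/25]

x̄ = F·x = [4, 0]
P̄ = F·P·Fᵀ + Q = [29 6; 6 6]
y = z − H·x̄ = [-11]
S = H·P̄·Hᵀ + R = [100]
K = P̄·Hᵀ·S⁻¹ = [2/5; -3/50]
x' = x̄ + K·y = [-2/5, 33/50]
P' = (I − K·H)·P̄ = [13 42/5; 42/5 141/25]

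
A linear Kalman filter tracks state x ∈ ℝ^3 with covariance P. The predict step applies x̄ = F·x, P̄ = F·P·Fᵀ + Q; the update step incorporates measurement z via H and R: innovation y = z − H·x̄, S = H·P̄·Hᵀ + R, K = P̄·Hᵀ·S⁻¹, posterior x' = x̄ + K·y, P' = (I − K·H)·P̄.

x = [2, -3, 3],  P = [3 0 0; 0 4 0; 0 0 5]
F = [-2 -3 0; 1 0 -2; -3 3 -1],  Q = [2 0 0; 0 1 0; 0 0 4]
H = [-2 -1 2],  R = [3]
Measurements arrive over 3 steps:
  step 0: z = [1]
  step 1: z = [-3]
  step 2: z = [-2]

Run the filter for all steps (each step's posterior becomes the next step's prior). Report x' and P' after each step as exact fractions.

step 0: x̄ = F·x = [5, -4, -18]
step 0: P̄ = F·P·Fᵀ + Q = [50 -6 -18; -6 24 1; -18 1 72]
step 0: y = z − H·x̄ = [43]
step 0: S = H·P̄·Hᵀ + R = [631]
step 0: K = P̄·Hᵀ·S⁻¹ = [-130/631; -10/631; 179/631]
step 0: x' = x̄ + K·y = [-2435/631, -2954/631, -3661/631]
step 0: P' = (I − K·H)·P̄ = [14650/631 -5086/631 11912/631; -5086/631 15044/631 2421/631; 11912/631 2421/631 13391/631]
step 1: x̄ = F·x = [13732/631, 4887/631, 2104/631]
step 1: P̄ = F·P·Fᵀ + Q = [134226/631 48132/631 -31667/631; 48132/631 21197/631 12608/631; -31667/631 12608/631 431655/631]
step 1: y = z − H·x̄ = [26250/631]
step 1: S = H·P̄·Hᵀ + R = [2682046/631]
step 1: K = P̄·Hᵀ·S⁻¹ = [-189959/1341023; -92245/2682046; 457018/1341023]
step 1: x' = x̄ + K·y = [21281306/1341023, 8467296/1341023, 23483732/1341023]
step 1: P' = (I − K·H)·P̄ = [170889556/1341023 74521951/1341023 207865593/1341023; 74521951/1341023 76612027/2682046 93605774/1341023; 207865593/1341023 93605774/1341023 255354007/1341023]
step 2: x̄ = F·x = [-67964500/1341023, -25686158/1341023, -61925762/1341023]
step 2: P̄ = F·P·Fᵀ + Q = [3850515607/2682046 827752051/1341023 3201395151/2682046; 827752051/1341023 362184235/1341023 699298520/1341023; 3201395151/2682046 699298520/1341023 2975284041/2682046]
step 2: y = z − H·x̄ = [-40445680/1341023]
step 2: S = H·P̄·Hᵀ + R = [1726040120/1341023]
step 2: K = P̄·Hᵀ·S⁻¹ = [-1476872507/1726040120; -619091297/1726040120; -92540963/172604012]
step 2: x' = x̄ + K·y = [-1073366022/43151003, -359721100/43151003, -1294860862/43151003]
step 2: P' = (I − K·H)·P̄ = [851528876277/1726040120 383598442067/1726040120 104111278855/172604012; 383598442067/1726040120 180362668217/1726040120 47285113923/172604012; 104111278855/172604012 47285113923/172604012 31903756093/43151003]

step 0: x' = [-2435/631, -2954/631, -3661/631], P' = [14650/631 -5086/631 11912/631; -5086/631 15044/631 2421/631; 11912/631 2421/631 13391/631]
step 1: x' = [21281306/1341023, 8467296/1341023, 23483732/1341023], P' = [170889556/1341023 74521951/1341023 207865593/1341023; 74521951/1341023 76612027/2682046 93605774/1341023; 207865593/1341023 93605774/1341023 255354007/1341023]
step 2: x' = [-1073366022/43151003, -359721100/43151003, -1294860862/43151003], P' = [851528876277/1726040120 383598442067/1726040120 104111278855/172604012; 383598442067/1726040120 180362668217/1726040120 47285113923/172604012; 104111278855/172604012 47285113923/172604012 31903756093/43151003]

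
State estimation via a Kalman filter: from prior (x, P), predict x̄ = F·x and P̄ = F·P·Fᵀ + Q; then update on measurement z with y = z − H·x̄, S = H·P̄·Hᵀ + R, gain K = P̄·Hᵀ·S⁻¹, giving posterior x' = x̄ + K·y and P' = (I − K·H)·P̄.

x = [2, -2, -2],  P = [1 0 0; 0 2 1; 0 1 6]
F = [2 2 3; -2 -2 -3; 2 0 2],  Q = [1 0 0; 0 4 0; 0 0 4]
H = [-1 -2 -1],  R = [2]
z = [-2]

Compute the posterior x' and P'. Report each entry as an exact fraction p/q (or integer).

x' = [-114/41, 78/41, 48/41]
P' = [2150/41 -1812/41 1408/41; -1812/41 1598/41 -1300/41; 1408/41 -1300/41 1168/41]

x̄ = F·x = [-6, 6, 0]
P̄ = F·P·Fᵀ + Q = [79 -78 44; -78 82 -44; 44 -44 32]
y = z − H·x̄ = [4]
S = H·P̄·Hᵀ + R = [41]
K = P̄·Hᵀ·S⁻¹ = [33/41; -42/41; 12/41]
x' = x̄ + K·y = [-114/41, 78/41, 48/41]
P' = (I − K·H)·P̄ = [2150/41 -1812/41 1408/41; -1812/41 1598/41 -1300/41; 1408/41 -1300/41 1168/41]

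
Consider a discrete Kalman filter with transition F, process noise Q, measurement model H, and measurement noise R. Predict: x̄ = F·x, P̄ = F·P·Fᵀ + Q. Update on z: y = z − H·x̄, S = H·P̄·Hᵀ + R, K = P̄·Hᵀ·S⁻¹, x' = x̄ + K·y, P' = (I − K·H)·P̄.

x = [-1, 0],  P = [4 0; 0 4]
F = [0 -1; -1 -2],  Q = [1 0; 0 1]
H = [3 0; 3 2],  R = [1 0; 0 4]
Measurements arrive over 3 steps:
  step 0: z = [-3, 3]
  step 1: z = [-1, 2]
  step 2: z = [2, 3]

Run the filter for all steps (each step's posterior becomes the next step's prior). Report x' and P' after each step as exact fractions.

step 0: x̄ = F·x = [0, 1]
step 0: P̄ = F·P·Fᵀ + Q = [5 8; 8 21]
step 0: y = z − H·x̄ = [-3, 1]
step 0: S = H·P̄·Hᵀ + R = [46 93; 93 229]
step 0: K = P̄·Hᵀ·S⁻¹ = [552/1885 31/1885; -642/1885 804/1885]
step 0: x' = x̄ + K·y = [-25/29, 71/29]
step 0: P' = (I − K·H)·P̄ = [184/1885 -214/1885; -214/1885 1929/1885]
step 1: x̄ = F·x = [-71/29, -117/29]
step 1: P̄ = F·P·Fᵀ + Q = [3814/1885 3644/1885; 3644/1885 8929/1885]
step 1: y = z − H·x̄ = [184/29, 505/29]
step 1: S = H·P̄·Hᵀ + R = [36211/1885 11238/377; 11238/377 24262/377]
step 1: K = P̄·Hᵀ·S⁻¹ = [89016/327703 9365/327703; -77334/327703 113593/327703]
step 1: x' = x̄ + K·y = [-74436/327703, 165302/327703]
step 1: P' = (I − K·H)·P̄ = [29672/327703 -25778/327703; -25778/327703 265853/327703]
step 2: x̄ = F·x = [-165302/327703, -256168/327703]
step 2: P̄ = F·P·Fᵀ + Q = [593556/327703 505928/327703; 505928/327703 1317675/327703]
step 2: y = z − H·x̄ = [1151312/327703, 1991351/327703]
step 2: S = H·P̄·Hᵀ + R = [5669707/327703 8377572/327703; 8377572/327703 17994652/327703]
step 2: K = P̄·Hᵀ·S⁻¹ = [6597384/24290815 698131/24290815; -1141458/4858163 3305343/9716326]
step 2: x' = x̄ + K·y = [15167853/24290815, 4469711/9716326]
step 2: P' = (I − K·H)·P̄ = [2199128/24290815 -380486/4858163; -380486/4858163 3876072/4858163]

step 0: x' = [-25/29, 71/29], P' = [184/1885 -214/1885; -214/1885 1929/1885]
step 1: x' = [-74436/327703, 165302/327703], P' = [29672/327703 -25778/327703; -25778/327703 265853/327703]
step 2: x' = [15167853/24290815, 4469711/9716326], P' = [2199128/24290815 -380486/4858163; -380486/4858163 3876072/4858163]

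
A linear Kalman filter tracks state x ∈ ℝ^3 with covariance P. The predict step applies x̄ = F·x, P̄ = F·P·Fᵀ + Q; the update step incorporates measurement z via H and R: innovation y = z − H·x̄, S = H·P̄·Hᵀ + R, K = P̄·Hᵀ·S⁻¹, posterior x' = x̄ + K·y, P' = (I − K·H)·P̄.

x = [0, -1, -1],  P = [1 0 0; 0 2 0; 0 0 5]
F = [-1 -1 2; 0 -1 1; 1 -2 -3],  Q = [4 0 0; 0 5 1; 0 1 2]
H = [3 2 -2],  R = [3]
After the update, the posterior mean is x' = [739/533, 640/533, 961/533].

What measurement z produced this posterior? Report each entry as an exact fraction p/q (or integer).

z = [3]

x̄ = F·x = [-1, 0, 5]
P̄ = F·P·Fᵀ + Q = [27 12 -27; 12 12 -10; -27 -10 56]
S = H·P̄·Hᵀ + R = [1066]
K = P̄·Hᵀ·S⁻¹ = [159/1066; 40/533; -213/1066]
x' − x̄ = [1272/533, 640/533, -1704/533] = K·y
y = (KᵀK)⁻¹·Kᵀ·(x' − x̄) = [16]
z = y + H·x̄ = [16] + [-13] = [3]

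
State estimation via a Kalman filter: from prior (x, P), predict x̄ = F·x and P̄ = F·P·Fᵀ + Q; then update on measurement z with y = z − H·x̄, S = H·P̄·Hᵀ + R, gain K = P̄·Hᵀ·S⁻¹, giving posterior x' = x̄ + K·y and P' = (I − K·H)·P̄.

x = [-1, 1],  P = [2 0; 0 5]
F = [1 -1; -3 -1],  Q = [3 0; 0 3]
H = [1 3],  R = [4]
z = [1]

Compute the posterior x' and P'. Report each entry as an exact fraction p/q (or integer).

x̄ = F·x = [-2, 2]
P̄ = F·P·Fᵀ + Q = [10 -1; -1 26]
y = z − H·x̄ = [-3]
S = H·P̄·Hᵀ + R = [242]
K = P̄·Hᵀ·S⁻¹ = [7/242; 7/22]
x' = x̄ + K·y = [-505/242, 23/22]
P' = (I − K·H)·P̄ = [2371/242 -71/22; -71/22 3/2]

x' = [-505/242, 23/22]
P' = [2371/242 -71/22; -71/22 3/2]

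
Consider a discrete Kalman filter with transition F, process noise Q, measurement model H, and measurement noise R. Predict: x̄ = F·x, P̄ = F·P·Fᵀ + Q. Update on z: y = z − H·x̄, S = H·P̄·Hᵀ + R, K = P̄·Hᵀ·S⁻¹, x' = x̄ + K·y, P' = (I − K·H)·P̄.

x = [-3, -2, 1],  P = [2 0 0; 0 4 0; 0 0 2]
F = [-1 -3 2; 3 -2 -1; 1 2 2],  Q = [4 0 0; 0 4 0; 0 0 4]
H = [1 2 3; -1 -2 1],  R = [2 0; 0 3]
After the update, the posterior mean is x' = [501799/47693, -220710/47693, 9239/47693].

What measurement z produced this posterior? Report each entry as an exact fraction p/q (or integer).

x̄ = F·x = [11, -6, -5]
P̄ = F·P·Fᵀ + Q = [50 14 -18; 14 40 -14; -18 -14 30]
S = H·P̄·Hᵀ + R = [262 -84; -84 391]
K = P̄·Hᵀ·S⁻¹ = [660/47693 -11568/47693; 5630/47693 -11964/47693; 11794/47693 11804/47693]
x' − x̄ = [-22824/47693, 65448/47693, 247704/47693] = K·y
y = (KᵀK)⁻¹·Kᵀ·(x' − x̄) = [18, 3]
z = y + H·x̄ = [18, 3] + [-16, -4] = [2, -1]

z = [2, -1]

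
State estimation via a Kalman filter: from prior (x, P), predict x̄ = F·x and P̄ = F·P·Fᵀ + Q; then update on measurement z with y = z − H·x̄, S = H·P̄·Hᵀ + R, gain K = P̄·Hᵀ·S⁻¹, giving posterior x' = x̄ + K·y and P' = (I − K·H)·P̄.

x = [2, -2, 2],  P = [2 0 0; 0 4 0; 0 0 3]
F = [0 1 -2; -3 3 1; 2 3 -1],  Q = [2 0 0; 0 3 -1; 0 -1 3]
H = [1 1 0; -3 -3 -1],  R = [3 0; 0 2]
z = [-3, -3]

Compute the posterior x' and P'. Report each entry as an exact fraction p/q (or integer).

x̄ = F·x = [-6, -10, -4]
P̄ = F·P·Fᵀ + Q = [18 6 18; 6 60 20; 18 20 50]
y = z − H·x̄ = [13, -55]
S = H·P̄·Hᵀ + R = [93 -308; -308 1090]
K = P̄·Hᵀ·S⁻¹ = [-780/3253 -489/3253; 2398/3253 27/3253; -4546/3253 -1774/3253]
x' = x̄ + K·y = [-2763/3253, -2841/3253, 25460/3253]
P' = (I − K·H)·P̄ = [33264/3253 -35604/3253 7998/3253; -35604/3253 42798/3253 -21636/3253; 7998/3253 -21636/3253 44462/3253]

x' = [-2763/3253, -2841/3253, 25460/3253]
P' = [33264/3253 -35604/3253 7998/3253; -35604/3253 42798/3253 -21636/3253; 7998/3253 -21636/3253 44462/3253]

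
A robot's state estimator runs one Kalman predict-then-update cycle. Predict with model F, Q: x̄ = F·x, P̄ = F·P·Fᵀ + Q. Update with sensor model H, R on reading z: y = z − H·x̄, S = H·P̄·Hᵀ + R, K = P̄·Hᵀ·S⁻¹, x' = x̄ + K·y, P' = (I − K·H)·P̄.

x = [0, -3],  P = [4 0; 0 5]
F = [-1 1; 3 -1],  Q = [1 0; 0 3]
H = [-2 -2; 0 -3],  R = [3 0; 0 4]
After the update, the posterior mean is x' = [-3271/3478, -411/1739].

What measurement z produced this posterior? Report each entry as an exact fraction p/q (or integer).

z = [2, 1]

x̄ = F·x = [-3, 3]
P̄ = F·P·Fᵀ + Q = [10 -17; -17 44]
S = H·P̄·Hᵀ + R = [83 162; 162 400]
K = P̄·Hᵀ·S⁻¹ = [-1331/3478 1965/6956; -54/1739 -552/1739]
x' − x̄ = [7163/3478, -5628/1739] = K·y
y = (KᵀK)⁻¹·Kᵀ·(x' − x̄) = [2, 10]
z = y + H·x̄ = [2, 10] + [0, -9] = [2, 1]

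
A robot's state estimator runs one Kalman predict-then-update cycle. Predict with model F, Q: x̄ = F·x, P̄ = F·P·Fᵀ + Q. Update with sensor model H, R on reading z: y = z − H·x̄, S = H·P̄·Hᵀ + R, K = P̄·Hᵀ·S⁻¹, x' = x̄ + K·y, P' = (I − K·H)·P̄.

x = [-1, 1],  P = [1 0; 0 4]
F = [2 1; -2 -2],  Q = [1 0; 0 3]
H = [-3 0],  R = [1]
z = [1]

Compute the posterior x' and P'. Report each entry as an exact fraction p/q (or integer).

x̄ = F·x = [-1, 0]
P̄ = F·P·Fᵀ + Q = [9 -12; -12 23]
y = z − H·x̄ = [-2]
S = H·P̄·Hᵀ + R = [82]
K = P̄·Hᵀ·S⁻¹ = [-27/82; 18/41]
x' = x̄ + K·y = [-14/41, -36/41]
P' = (I − K·H)·P̄ = [9/82 -6/41; -6/41 295/41]

x' = [-14/41, -36/41]
P' = [9/82 -6/41; -6/41 295/41]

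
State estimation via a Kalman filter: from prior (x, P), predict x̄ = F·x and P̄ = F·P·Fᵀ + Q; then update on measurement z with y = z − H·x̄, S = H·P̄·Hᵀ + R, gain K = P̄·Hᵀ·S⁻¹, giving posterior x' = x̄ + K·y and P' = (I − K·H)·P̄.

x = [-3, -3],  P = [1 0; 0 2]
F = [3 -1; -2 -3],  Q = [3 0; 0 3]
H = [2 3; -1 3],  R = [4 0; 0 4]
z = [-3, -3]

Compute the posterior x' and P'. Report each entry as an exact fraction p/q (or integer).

x̄ = F·x = [-6, 15]
P̄ = F·P·Fᵀ + Q = [14 0; 0 25]
y = z − H·x̄ = [-36, -54]
S = H·P̄·Hᵀ + R = [285 197; 197 243]
K = P̄·Hᵀ·S⁻¹ = [4781/15223 -4753/15223; 1725/15223 3300/15223]
x' = x̄ + K·y = [-6792/15223, -11955/15223]
P' = (I − K·H)·P̄ = [12712/15223 -2100/15223; -2100/15223 3700/15223]

x' = [-6792/15223, -11955/15223]
P' = [12712/15223 -2100/15223; -2100/15223 3700/15223]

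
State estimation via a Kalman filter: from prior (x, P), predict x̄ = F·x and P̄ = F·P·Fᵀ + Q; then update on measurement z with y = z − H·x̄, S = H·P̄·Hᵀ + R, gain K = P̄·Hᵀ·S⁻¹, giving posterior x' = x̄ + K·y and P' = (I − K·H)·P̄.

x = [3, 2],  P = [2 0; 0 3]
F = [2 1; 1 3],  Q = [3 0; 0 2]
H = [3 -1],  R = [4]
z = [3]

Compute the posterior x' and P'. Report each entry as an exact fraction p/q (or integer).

x̄ = F·x = [8, 9]
P̄ = F·P·Fᵀ + Q = [14 13; 13 31]
y = z − H·x̄ = [-12]
S = H·P̄·Hᵀ + R = [83]
K = P̄·Hᵀ·S⁻¹ = [29/83; 8/83]
x' = x̄ + K·y = [316/83, 651/83]
P' = (I − K·H)·P̄ = [321/83 847/83; 847/83 2509/83]

x' = [316/83, 651/83]
P' = [321/83 847/83; 847/83 2509/83]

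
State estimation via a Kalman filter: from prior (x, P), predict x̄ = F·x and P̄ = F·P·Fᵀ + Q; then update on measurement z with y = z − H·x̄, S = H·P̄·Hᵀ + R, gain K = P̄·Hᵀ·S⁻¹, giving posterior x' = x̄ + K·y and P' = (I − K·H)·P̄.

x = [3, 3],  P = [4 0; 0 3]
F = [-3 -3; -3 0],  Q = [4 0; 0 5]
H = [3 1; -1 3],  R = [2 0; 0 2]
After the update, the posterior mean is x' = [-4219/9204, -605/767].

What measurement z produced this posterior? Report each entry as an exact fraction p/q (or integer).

x̄ = F·x = [-18, -9]
P̄ = F·P·Fᵀ + Q = [67 36; 36 41]
S = H·P̄·Hᵀ + R = [862 210; 210 222]
K = P̄·Hᵀ·S⁻¹ = [3667/12272 -3607/36816; 617/6136 1821/6136]
x' − x̄ = [161453/9204, 6298/767] = K·y
y = (KᵀK)⁻¹·Kᵀ·(x' − x̄) = [61, 7]
z = y + H·x̄ = [61, 7] + [-63, -9] = [-2, -2]

z = [-2, -2]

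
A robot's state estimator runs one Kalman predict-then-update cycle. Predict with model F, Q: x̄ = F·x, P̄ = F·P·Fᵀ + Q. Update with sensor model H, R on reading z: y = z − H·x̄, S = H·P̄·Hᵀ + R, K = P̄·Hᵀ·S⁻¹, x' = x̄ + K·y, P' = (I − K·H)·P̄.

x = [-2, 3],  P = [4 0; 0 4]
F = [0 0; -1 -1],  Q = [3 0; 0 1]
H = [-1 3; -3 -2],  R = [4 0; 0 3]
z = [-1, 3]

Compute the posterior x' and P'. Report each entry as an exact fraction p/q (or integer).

x' = [-711/1261, -736/1261]
P' = [399/1261 -135/1261; -135/1261 387/1261]

x̄ = F·x = [0, -1]
P̄ = F·P·Fᵀ + Q = [3 0; 0 9]
y = z − H·x̄ = [2, 1]
S = H·P̄·Hᵀ + R = [88 -45; -45 66]
K = P̄·Hᵀ·S⁻¹ = [-201/1261 -309/1261; 324/1261 -123/1261]
x' = x̄ + K·y = [-711/1261, -736/1261]
P' = (I − K·H)·P̄ = [399/1261 -135/1261; -135/1261 387/1261]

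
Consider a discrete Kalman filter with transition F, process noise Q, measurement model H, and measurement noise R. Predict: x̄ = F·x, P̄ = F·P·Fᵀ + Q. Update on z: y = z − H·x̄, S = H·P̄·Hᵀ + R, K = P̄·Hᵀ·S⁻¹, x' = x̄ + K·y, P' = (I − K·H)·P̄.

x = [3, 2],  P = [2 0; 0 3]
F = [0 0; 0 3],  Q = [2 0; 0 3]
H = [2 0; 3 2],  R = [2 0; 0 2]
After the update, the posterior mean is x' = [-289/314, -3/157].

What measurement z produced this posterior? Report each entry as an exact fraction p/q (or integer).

x̄ = F·x = [0, 6]
P̄ = F·P·Fᵀ + Q = [2 0; 0 30]
S = H·P̄·Hᵀ + R = [10 12; 12 140]
K = P̄·Hᵀ·S⁻¹ = [61/157 3/314; -90/157 75/157]
x' − x̄ = [-289/314, -945/157] = K·y
y = (KᵀK)⁻¹·Kᵀ·(x' − x̄) = [-2, -15]
z = y + H·x̄ = [-2, -15] + [0, 12] = [-2, -3]

z = [-2, -3]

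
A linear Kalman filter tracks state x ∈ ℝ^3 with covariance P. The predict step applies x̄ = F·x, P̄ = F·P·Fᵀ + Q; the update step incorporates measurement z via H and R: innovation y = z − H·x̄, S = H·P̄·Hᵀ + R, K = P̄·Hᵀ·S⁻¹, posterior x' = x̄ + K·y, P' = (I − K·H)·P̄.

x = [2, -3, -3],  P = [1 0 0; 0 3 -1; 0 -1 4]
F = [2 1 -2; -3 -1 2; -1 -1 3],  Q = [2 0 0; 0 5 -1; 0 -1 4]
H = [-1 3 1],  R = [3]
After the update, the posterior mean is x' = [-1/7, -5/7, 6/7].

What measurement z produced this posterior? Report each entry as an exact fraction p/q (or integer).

z = [-1]

x̄ = F·x = [7, -9, -8]
P̄ = F·P·Fᵀ + Q = [29 -29 -34; -29 37 34; -34 34 50]
S = H·P̄·Hᵀ + R = [861]
K = P̄·Hᵀ·S⁻¹ = [-50/287; 58/287; 62/287]
x' − x̄ = [-50/7, 58/7, 62/7] = K·y
y = (KᵀK)⁻¹·Kᵀ·(x' − x̄) = [41]
z = y + H·x̄ = [41] + [-42] = [-1]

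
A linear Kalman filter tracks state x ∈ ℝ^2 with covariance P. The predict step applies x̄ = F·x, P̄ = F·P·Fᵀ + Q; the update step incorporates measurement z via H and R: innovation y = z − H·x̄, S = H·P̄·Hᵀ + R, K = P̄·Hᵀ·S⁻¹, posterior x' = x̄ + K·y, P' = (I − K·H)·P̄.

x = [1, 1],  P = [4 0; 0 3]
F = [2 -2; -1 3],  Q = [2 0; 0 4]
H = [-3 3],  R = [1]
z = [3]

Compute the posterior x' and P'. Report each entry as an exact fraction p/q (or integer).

x̄ = F·x = [0, 2]
P̄ = F·P·Fᵀ + Q = [30 -26; -26 35]
y = z − H·x̄ = [-3]
S = H·P̄·Hᵀ + R = [1054]
K = P̄·Hᵀ·S⁻¹ = [-84/527; 183/1054]
x' = x̄ + K·y = [252/527, 1559/1054]
P' = (I − K·H)·P̄ = [1698/527 1670/527; 1670/527 3401/1054]

x' = [252/527, 1559/1054]
P' = [1698/527 1670/527; 1670/527 3401/1054]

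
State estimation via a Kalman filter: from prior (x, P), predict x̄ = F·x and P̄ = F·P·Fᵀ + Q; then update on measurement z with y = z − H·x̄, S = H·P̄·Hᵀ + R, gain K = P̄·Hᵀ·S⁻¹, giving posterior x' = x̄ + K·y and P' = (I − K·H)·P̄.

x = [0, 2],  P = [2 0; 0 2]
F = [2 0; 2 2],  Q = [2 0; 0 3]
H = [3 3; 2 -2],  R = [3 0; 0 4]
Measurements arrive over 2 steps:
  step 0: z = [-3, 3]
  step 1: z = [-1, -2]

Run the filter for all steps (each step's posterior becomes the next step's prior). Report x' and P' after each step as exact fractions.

step 0: x̄ = F·x = [0, 4]
step 0: P̄ = F·P·Fᵀ + Q = [10 8; 8 19]
step 0: y = z − H·x̄ = [-15, 11]
step 0: S = H·P̄·Hᵀ + R = [408 -54; -54 56]
step 0: K = P̄·Hᵀ·S⁻¹ = [270/1661 379/1661; 279/1661 -767/3322]
step 0: x' = x̄ + K·y = [119/1661, -3519/3322]
step 0: P' = (I − K·H)·P̄ = [514/1661 -244/1661; -244/1661 523/1661]
step 1: x̄ = F·x = [238/1661, -3281/1661]
step 1: P̄ = F·P·Fᵀ + Q = [5378/1661 1080/1661; 1080/1661 7179/1661]
step 1: y = z − H·x̄ = [7468/1661, -10360/1661]
step 1: S = H·P̄·Hᵀ + R = [137436/1661 -10806/1661; -10806/1661 48232/1661]
step 1: K = P̄·Hᵀ·S⁻¹ = [51542/326713 69775/326713; 53343/326713 -141351/653426]
step 1: x' = x̄ + K·y = [-156650/326713, 35291/326713]
step 1: P' = (I − K·H)·P̄ = [95546/326713 -44004/326713; -44004/326713 97347/326713]

step 0: x' = [119/1661, -3519/3322], P' = [514/1661 -244/1661; -244/1661 523/1661]
step 1: x' = [-156650/326713, 35291/326713], P' = [95546/326713 -44004/326713; -44004/326713 97347/326713]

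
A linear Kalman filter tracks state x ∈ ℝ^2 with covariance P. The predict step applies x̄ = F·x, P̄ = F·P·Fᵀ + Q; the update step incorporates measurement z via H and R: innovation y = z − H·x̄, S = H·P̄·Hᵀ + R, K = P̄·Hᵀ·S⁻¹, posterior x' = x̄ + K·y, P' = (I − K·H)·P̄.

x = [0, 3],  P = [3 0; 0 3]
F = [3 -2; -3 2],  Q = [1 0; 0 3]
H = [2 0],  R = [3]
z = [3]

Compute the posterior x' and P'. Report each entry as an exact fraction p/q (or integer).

x̄ = F·x = [-6, 6]
P̄ = F·P·Fᵀ + Q = [40 -39; -39 42]
y = z − H·x̄ = [15]
S = H·P̄·Hᵀ + R = [163]
K = P̄·Hᵀ·S⁻¹ = [80/163; -78/163]
x' = x̄ + K·y = [222/163, -192/163]
P' = (I − K·H)·P̄ = [120/163 -117/163; -117/163 762/163]

x' = [222/163, -192/163]
P' = [120/163 -117/163; -117/163 762/163]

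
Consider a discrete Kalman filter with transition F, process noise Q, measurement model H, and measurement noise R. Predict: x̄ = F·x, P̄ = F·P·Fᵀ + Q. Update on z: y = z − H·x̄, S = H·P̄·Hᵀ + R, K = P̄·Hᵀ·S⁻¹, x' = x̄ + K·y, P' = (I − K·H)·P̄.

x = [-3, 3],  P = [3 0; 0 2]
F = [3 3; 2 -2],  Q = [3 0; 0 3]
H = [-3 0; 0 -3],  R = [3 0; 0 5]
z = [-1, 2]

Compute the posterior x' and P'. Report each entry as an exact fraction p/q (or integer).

x' = [1308/3721, -3504/3721]
P' = [2463/7442 15/14884; 15/14884 16135/29768]

x̄ = F·x = [0, -12]
P̄ = F·P·Fᵀ + Q = [48 6; 6 23]
y = z − H·x̄ = [-1, -34]
S = H·P̄·Hᵀ + R = [435 54; 54 212]
K = P̄·Hᵀ·S⁻¹ = [-2463/7442 -9/14884; -15/14884 -9681/29768]
x' = x̄ + K·y = [1308/3721, -3504/3721]
P' = (I − K·H)·P̄ = [2463/7442 15/14884; 15/14884 16135/29768]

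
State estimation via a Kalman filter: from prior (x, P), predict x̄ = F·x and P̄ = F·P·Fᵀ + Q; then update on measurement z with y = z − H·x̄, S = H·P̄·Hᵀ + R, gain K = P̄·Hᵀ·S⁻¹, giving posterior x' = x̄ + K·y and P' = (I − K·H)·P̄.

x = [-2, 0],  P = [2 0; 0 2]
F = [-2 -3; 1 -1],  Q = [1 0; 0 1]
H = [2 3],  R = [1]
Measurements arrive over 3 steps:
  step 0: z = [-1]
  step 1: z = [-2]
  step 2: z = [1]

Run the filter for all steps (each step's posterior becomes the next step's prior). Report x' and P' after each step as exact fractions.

step 0: x̄ = F·x = [4, -2]
step 0: P̄ = F·P·Fᵀ + Q = [27 2; 2 5]
step 0: y = z − H·x̄ = [-3]
step 0: S = H·P̄·Hᵀ + R = [178]
step 0: K = P̄·Hᵀ·S⁻¹ = [30/89; 19/178]
step 0: x' = x̄ + K·y = [266/89, -413/178]
step 0: P' = (I − K·H)·P̄ = [603/89 -392/89; -392/89 529/178]
step 1: x̄ = F·x = [175/178, 945/178]
step 1: P̄ = F·P·Fᵀ + Q = [355/178 -41/178; -41/178 3481/178]
step 1: y = z − H·x̄ = [-3541/178]
step 1: S = H·P̄·Hᵀ + R = [32435/178]
step 1: K = P̄·Hᵀ·S⁻¹ = [587/32435; 797/2495]
step 1: x' = x̄ + K·y = [20211/32435, -2609/2495]
step 1: P' = (I − K·H)·P̄ = [62752/32435 -3203/2495; -3203/2495 2401/2495]
step 2: x̄ = F·x = [61329/32435, 54128/32435]
step 2: P̄ = F·P·Fᵀ + Q = [64692/32435 9774/32435; 9774/32435 209678/32435]
step 2: y = z − H·x̄ = [-252607/32435]
step 2: S = H·P̄·Hᵀ + R = [2295593/32435]
step 2: K = P̄·Hᵀ·S⁻¹ = [158706/2295593; 648582/2295593]
step 2: x' = x̄ + K·y = [3104553/2295593, -1220302/2295593]
step 2: P' = (I − K·H)·P̄ = [3802032/2295593 -2481786/2295593; -2481786/2295593 1870718/2295593]

step 0: x' = [266/89, -413/178], P' = [603/89 -392/89; -392/89 529/178]
step 1: x' = [20211/32435, -2609/2495], P' = [62752/32435 -3203/2495; -3203/2495 2401/2495]
step 2: x' = [3104553/2295593, -1220302/2295593], P' = [3802032/2295593 -2481786/2295593; -2481786/2295593 1870718/2295593]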